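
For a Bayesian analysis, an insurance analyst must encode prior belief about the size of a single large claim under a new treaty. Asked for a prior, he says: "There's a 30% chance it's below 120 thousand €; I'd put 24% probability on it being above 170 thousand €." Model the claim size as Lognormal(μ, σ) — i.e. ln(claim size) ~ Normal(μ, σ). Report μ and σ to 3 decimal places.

μ ≈ 4.936, σ ≈ 0.283

If T ~ Lognormal(μ,σ) then ln T ~ Normal(μ,σ), so the p-quantile of ln T is μ + z_p·σ.
ln(120) = 4.787 and ln(170) = 5.136; z_{0.3} = -0.5244, z_{0.76} = 0.7063.
σ = (5.136 − 4.787)/(0.7063 − (-0.5244)) = 0.283.
μ = 4.787 − (-0.5244)·0.283 = 4.936.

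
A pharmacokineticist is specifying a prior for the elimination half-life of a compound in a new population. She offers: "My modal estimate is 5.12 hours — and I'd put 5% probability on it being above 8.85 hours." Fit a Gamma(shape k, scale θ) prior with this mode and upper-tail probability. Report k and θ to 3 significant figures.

Gamma(k,θ) with k>1 has mode (k−1)θ, so θ = 5.12/(k−1).
Need P(X < 8.85) = 0.95 with θ tied to k this way. Start at k = 2, θ = 5.12: P(X<8.85) ≈ 0.516.
Too low — raise k to concentrate. Iterating converges to k ≈ 10.3.
Then θ = 5.12/(10.3−1) ≈ 0.549.

k ≈ 10.3, θ ≈ 0.549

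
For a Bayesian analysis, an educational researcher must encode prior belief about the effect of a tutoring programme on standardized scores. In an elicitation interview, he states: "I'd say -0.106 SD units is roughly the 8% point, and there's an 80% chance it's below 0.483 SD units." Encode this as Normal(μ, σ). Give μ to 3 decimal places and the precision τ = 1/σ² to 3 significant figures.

μ = 0.262, τ = 14.5

The p-quantile of Normal(μ,σ) is μ + z_p·σ, with z_{0.08} = -1.405 and z_{0.8} = 0.8416.
Eliminate σ: μ = (z₂·x₁ − z₁·x₂)/(z₂ − z₁) = (0.8416·-0.106 − (-1.405)·0.483)/2.247 = 0.262.
Then σ = (x₂ − x₁)/(z₂ − z₁) = (0.483 − -0.106)/2.247 = 0.262.
Precision τ = 1/σ² = 1/0.2622² = 14.5.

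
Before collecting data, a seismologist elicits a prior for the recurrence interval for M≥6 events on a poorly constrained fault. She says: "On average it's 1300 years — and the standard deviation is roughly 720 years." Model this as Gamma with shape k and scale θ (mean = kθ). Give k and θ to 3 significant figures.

k ≈ 3.26, θ ≈ 399

For Gamma(k, scale θ): mean = kθ, variance = kθ², so CV = 1/√k.
CV = SD/mean = 720/1300 = 0.5538, hence k = 1/CV² = 3.26.
Then θ = mean/k = 1300/3.26 = 399.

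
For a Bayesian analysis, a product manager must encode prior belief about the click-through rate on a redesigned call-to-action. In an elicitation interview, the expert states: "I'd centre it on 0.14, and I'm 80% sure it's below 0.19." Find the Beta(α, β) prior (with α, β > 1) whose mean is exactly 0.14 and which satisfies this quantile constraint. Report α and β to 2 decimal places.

With mean 0.14 fixed, write α = 0.14s, β = 0.86s where s = α+β.
Need P(θ < 0.19) = 0.8 under Beta(0.14s, 0.86s). Normal approximation: (q−m)/√(m(1−m)/s) ≈ z_{0.8} = 0.842, so s ≈ 0.14·0.86·(0.842)²/(0.19−0.14)² = 34.1.
At s = 34.1: P(θ<0.19) ≈ 0.812. Adjusting to match 0.8 gives s ≈ 29.83.
So α = 0.14·29.83 ≈ 4.18, β = 0.86·29.83 ≈ 25.66.

α ≈ 4.18, β ≈ 25.66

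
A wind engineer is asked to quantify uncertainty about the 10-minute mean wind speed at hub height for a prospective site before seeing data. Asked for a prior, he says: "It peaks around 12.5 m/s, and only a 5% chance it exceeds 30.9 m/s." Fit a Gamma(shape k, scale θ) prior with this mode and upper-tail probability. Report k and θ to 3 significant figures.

k ≈ 4.32, θ ≈ 3.77

Gamma(k,θ) with k>1 has mode (k−1)θ, so θ = 12.5/(k−1).
Need P(X < 30.9) = 0.95 with θ tied to k this way. Start at k = 2, θ = 12.5: P(X<30.9) ≈ 0.707.
Too low — raise k to concentrate. Iterating converges to k ≈ 4.32.
Then θ = 12.5/(4.32−1) ≈ 3.77.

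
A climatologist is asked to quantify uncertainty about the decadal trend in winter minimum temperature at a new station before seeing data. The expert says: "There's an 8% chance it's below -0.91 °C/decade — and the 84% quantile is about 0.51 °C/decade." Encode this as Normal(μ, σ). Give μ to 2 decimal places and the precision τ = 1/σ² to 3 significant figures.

μ = -0.08, τ = 2.86

For Normal(μ,σ), the p-quantile is μ + z_p·σ. Here z_{0.08} = -1.405, z_{0.84} = 0.9945.
So -0.91 = μ − 1.405σ and 0.51 = μ + 0.9945σ.
Subtracting: σ = (0.51 − -0.91)/(0.9945 − (-1.405)) = 0.59.
Then μ = -0.91 − (-1.405)·0.59 = -0.08.
Precision τ = 1/σ² = 1/0.5918² = 2.86.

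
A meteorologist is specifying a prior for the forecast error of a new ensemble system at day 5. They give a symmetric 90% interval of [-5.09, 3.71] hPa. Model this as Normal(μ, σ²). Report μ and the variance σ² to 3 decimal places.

A symmetric 90% interval runs μ ± z·σ with z = 1.645.
Half-width = 4.4, so σ = 4.4/1.645 = 2.6750 and σ² = 7.156.
μ is the interval midpoint, -0.690.

μ = -0.690, σ² = 7.156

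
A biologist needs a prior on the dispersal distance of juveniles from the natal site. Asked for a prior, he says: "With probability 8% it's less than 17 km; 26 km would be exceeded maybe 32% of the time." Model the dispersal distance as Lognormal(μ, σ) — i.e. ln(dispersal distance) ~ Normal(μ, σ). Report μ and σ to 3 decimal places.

If T ~ Lognormal(μ,σ) then ln T ~ Normal(μ,σ), so the p-quantile of ln T is μ + z_p·σ.
ln(17) = 2.833 and ln(26) = 3.258; z_{0.08} = -1.405, z_{0.68} = 0.4677.
σ = (3.258 − 2.833)/(0.4677 − (-1.405)) = 0.227.
μ = 2.833 − (-1.405)·0.227 = 3.152.

μ ≈ 3.152, σ ≈ 0.227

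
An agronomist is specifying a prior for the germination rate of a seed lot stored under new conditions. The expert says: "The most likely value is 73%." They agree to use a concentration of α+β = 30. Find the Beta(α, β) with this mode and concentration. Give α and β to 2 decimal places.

For α,β > 1 the Beta mode is (α−1)/(α+β−2). With α+β = 30, the mode is (α−1)/28.
Set (α−1)/28 = 0.73 → α = 1 + 0.73·28 = 21.44.
β = 30 − α = 8.56.

α = 21.44, β = 8.56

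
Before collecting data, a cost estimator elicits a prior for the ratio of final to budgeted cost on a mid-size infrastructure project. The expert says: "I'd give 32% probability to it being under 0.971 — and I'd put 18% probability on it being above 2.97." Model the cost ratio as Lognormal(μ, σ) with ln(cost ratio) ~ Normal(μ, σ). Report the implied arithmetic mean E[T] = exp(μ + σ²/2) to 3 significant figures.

E[T] ≈ 1.96

If T ~ Lognormal(μ,σ) then ln T ~ Normal(μ,σ), so the p-quantile of ln T is μ + z_p·σ.
ln(0.971) = -0.02943 and ln(2.97) = 1.089; z_{0.32} = -0.4677, z_{0.82} = 0.9154.
σ = (1.089 − -0.02943)/(0.9154 − (-0.4677)) = 0.808.
μ = -0.02943 − (-0.4677)·0.808 = 0.349.
E[T] = exp(μ + σ²/2) = exp(0.349 + 0.3267) = 1.96.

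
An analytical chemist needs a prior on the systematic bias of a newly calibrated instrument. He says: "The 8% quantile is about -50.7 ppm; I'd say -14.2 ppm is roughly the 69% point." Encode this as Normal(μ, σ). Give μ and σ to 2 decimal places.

The p-quantile of Normal(μ,σ) is μ + z_p·σ, with z_{0.08} = -1.405 and z_{0.69} = 0.4959.
Eliminate σ: μ = (z₂·x₁ − z₁·x₂)/(z₂ − z₁) = (0.4959·-50.7 − (-1.405)·-14.2)/1.901 = -23.72.
Then σ = (x₂ − x₁)/(z₂ − z₁) = (-14.2 − -50.7)/1.901 = 19.20.

μ = -23.72, σ = 19.20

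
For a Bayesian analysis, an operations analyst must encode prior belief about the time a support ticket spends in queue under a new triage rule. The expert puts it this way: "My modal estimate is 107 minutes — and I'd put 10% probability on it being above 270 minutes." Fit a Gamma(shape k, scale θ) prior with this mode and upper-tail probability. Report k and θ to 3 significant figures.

Gamma(k,θ) with k>1 has mode (k−1)θ, so θ = 107/(k−1).
Need P(X < 270) = 0.9 with θ tied to k this way. Start at k = 2, θ = 107: P(X<270) ≈ 0.717.
Too low — raise k to concentrate. Iterating converges to k ≈ 3.24.
Then θ = 107/(3.24−1) ≈ 47.7.

k ≈ 3.24, θ ≈ 47.7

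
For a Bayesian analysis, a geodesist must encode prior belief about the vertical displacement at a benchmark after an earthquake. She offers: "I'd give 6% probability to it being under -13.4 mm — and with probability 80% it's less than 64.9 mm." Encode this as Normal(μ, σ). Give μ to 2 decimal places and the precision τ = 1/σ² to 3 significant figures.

The p-quantile of Normal(μ,σ) is μ + z_p·σ, with z_{0.06} = -1.555 and z_{0.8} = 0.8416.
Eliminate σ: μ = (z₂·x₁ − z₁·x₂)/(z₂ − z₁) = (0.8416·-13.4 − (-1.555)·64.9)/2.396 = 37.40.
Then σ = (x₂ − x₁)/(z₂ − z₁) = (64.9 − -13.4)/2.396 = 32.67.
Precision τ = 1/σ² = 1/32.67² = 0.000937.

μ = 37.40, τ = 0.000937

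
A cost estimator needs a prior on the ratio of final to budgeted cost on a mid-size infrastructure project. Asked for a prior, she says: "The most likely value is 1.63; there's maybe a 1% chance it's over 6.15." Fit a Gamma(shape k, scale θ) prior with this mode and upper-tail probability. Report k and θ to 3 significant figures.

Gamma(k,θ) with k>1 has mode (k−1)θ, so θ = 1.63/(k−1).
Need P(X < 6.15) = 0.99 with θ tied to k this way. Start at k = 2, θ = 1.63: P(X<6.15) ≈ 0.890.
Too low — raise k to concentrate. Iterating converges to k ≈ 3.41.
Then θ = 1.63/(3.41−1) ≈ 0.677.

k ≈ 3.41, θ ≈ 0.677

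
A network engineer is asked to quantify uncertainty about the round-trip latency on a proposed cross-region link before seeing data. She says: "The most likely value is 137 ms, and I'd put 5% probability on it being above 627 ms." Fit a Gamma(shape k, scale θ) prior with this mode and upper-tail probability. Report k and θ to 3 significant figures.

Gamma(k,θ) with k>1 has mode (k−1)θ, so θ = 137/(k−1).
Need P(X < 627) = 0.95 with θ tied to k this way. Start at k = 2, θ = 137: P(X<627) ≈ 0.943.
Too low — raise k to concentrate. Iterating converges to k ≈ 2.06.
Then θ = 137/(2.06−1) ≈ 130.

k ≈ 2.06, θ ≈ 130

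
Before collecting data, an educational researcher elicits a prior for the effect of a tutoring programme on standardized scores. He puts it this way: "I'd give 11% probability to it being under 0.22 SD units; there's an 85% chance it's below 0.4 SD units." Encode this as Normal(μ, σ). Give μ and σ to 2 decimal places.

μ = 0.32, σ = 0.08

For Normal(μ,σ), the p-quantile is μ + z_p·σ. Here z_{0.11} = -1.227, z_{0.85} = 1.036.
So 0.22 = μ − 1.227σ and 0.4 = μ + 1.036σ.
Subtracting: σ = (0.4 − 0.22)/(1.036 − (-1.227)) = 0.08.
Then μ = 0.22 − (-1.227)·0.08 = 0.32.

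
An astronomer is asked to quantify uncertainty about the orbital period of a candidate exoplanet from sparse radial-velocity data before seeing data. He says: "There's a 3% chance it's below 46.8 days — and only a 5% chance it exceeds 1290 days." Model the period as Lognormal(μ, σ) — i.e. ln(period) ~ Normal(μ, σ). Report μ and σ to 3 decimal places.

If T ~ Lognormal(μ,σ) then ln T ~ Normal(μ,σ), so the p-quantile of ln T is μ + z_p·σ.
ln(46.8) = 3.846 and ln(1290) = 7.162; z_{0.03} = -1.881, z_{0.95} = 1.645.
σ = (7.162 − 3.846)/(1.645 − (-1.881)) = 0.941.
μ = 3.846 − (-1.881)·0.941 = 5.615.

μ ≈ 5.615, σ ≈ 0.941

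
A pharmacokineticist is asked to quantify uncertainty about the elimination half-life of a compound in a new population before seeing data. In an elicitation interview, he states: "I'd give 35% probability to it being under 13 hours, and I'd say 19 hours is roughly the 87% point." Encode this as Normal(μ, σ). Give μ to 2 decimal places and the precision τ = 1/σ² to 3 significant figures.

For Normal(μ,σ), the p-quantile is μ + z_p·σ. Here z_{0.35} = -0.3853, z_{0.87} = 1.126.
So 13 = μ − 0.3853σ and 19 = μ + 1.126σ.
Subtracting: σ = (19 − 13)/(1.126 − (-0.3853)) = 3.97.
Then μ = 13 − (-0.3853)·3.97 = 14.53.
Precision τ = 1/σ² = 1/3.969² = 0.0635.

μ = 14.53, τ = 0.0635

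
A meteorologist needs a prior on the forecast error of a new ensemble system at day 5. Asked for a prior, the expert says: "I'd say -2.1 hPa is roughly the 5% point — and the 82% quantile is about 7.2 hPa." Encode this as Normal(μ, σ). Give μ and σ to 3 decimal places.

For Normal(μ,σ), the p-quantile is μ + z_p·σ. Here z_{0.05} = -1.645, z_{0.82} = 0.9154.
So -2.1 = μ − 1.645σ and 7.2 = μ + 0.9154σ.
Subtracting: σ = (7.2 − -2.1)/(0.9154 − (-1.645)) = 3.633.
Then μ = -2.1 − (-1.645)·3.633 = 3.875.

μ = 3.875, σ = 3.633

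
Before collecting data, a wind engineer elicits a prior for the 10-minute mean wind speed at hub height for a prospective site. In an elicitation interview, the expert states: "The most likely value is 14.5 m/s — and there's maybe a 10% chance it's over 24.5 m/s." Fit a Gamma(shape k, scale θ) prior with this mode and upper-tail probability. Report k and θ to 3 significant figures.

Gamma(k,θ) with k>1 has mode (k−1)θ, so θ = 14.5/(k−1).
Need P(X < 24.5) = 0.9 with θ tied to k this way. Start at k = 2, θ = 14.5: P(X<24.5) ≈ 0.504.
Too low — raise k to concentrate. Iterating converges to k ≈ 7.88.
Then θ = 14.5/(7.88−1) ≈ 2.11.

k ≈ 7.88, θ ≈ 2.11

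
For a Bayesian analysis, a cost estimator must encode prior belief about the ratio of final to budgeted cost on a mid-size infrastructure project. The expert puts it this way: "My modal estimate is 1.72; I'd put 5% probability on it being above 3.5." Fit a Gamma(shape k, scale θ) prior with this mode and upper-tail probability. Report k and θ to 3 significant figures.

k ≈ 6.48, θ ≈ 0.314

Gamma(k,θ) with k>1 has mode (k−1)θ, so θ = 1.72/(k−1).
Need P(X < 3.5) = 0.95 with θ tied to k this way. Start at k = 2, θ = 1.72: P(X<3.5) ≈ 0.603.
Too low — raise k to concentrate. Iterating converges to k ≈ 6.48.
Then θ = 1.72/(6.48−1) ≈ 0.314.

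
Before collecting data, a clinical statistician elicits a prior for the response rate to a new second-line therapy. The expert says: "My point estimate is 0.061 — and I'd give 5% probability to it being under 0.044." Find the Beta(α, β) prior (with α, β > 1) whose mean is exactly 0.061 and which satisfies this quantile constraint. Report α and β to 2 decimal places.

With mean 0.061 fixed, write α = 0.061s, β = 0.939s where s = α+β.
Need P(θ < 0.044) = 0.05 under Beta(0.061s, 0.939s). Normal approximation: (q−m)/√(m(1−m)/s) ≈ z_{0.05} = -1.64, so s ≈ 0.061·0.939·(-1.64)²/(0.044−0.061)² = 536.2.
At s = 536.2: P(θ<0.044) ≈ 0.039. Adjusting to match 0.05 gives s ≈ 471.10.
So α = 0.061·471.10 ≈ 28.74, β = 0.939·471.10 ≈ 442.36.

α ≈ 28.74, β ≈ 442.36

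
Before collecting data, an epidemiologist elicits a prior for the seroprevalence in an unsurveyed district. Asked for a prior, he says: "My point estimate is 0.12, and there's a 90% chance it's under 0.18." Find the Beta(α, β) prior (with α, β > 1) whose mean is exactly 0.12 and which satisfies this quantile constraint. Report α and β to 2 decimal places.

With mean 0.12 fixed, write α = 0.12s, β = 0.88s where s = α+β.
Need P(θ < 0.18) = 0.9 under Beta(0.12s, 0.88s). Normal approximation: (q−m)/√(m(1−m)/s) ≈ z_{0.9} = 1.28, so s ≈ 0.12·0.88·(1.28)²/(0.18−0.12)² = 48.2.
At s = 48.2: P(θ<0.18) ≈ 0.893. Adjusting to match 0.9 gives s ≈ 51.78.
So α = 0.12·51.78 ≈ 6.21, β = 0.88·51.78 ≈ 45.57.

α ≈ 6.21, β ≈ 45.57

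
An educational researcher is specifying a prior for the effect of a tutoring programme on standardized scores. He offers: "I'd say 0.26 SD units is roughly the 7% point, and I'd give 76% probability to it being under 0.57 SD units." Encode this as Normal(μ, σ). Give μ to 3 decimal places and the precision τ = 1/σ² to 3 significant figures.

For Normal(μ,σ), the p-quantile is μ + z_p·σ. Here z_{0.07} = -1.476, z_{0.76} = 0.7063.
So 0.26 = μ − 1.476σ and 0.57 = μ + 0.7063σ.
Subtracting: σ = (0.57 − 0.26)/(0.7063 − (-1.476)) = 0.142.
Then μ = 0.26 − (-1.476)·0.142 = 0.470.
Precision τ = 1/σ² = 1/0.1421² = 49.5.

μ = 0.470, τ = 49.5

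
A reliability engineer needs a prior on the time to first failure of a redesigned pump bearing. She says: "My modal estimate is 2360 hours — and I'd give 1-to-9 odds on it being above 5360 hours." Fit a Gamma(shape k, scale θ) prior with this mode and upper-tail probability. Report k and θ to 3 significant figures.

k ≈ 3.86, θ ≈ 826

Gamma(k,θ) with k>1 has mode (k−1)θ, so θ = 2360/(k−1).
Need P(X < 5360) = 0.9 with θ tied to k this way. Start at k = 2, θ = 2360: P(X<5360) ≈ 0.662.
Too low — raise k to concentrate. Iterating converges to k ≈ 3.86.
Then θ = 2360/(3.86−1) ≈ 826.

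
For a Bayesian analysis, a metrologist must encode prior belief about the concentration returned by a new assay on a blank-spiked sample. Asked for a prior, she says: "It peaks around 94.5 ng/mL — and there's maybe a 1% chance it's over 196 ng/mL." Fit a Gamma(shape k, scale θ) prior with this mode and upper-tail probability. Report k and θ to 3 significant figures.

k ≈ 10.2, θ ≈ 10.3

Gamma(k,θ) with k>1 has mode (k−1)θ, so θ = 94.5/(k−1).
Need P(X < 196) = 0.99 with θ tied to k this way. Start at k = 2, θ = 94.5: P(X<196) ≈ 0.614.
Too low — raise k to concentrate. Iterating converges to k ≈ 10.2.
Then θ = 94.5/(10.2−1) ≈ 10.3.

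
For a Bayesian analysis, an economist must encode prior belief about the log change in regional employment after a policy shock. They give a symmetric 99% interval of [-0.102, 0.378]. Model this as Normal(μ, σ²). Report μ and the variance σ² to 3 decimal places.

μ = 0.138, σ² = 0.009

A symmetric 99% interval runs μ ± z·σ with z = 2.576.
Half-width = 0.24, so σ = 0.24/2.576 = 0.0932 and σ² = 0.009.
μ is the interval midpoint, 0.138.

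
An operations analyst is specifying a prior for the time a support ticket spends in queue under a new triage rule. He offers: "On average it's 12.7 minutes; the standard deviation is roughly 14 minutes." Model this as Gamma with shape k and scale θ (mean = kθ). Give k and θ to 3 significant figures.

For Gamma(k, scale θ): mean = kθ, variance = kθ², so CV = 1/√k.
CV = SD/mean = 14/12.7 = 1.102, hence k = 1/CV² = 0.823.
Then θ = mean/k = 12.7/0.823 = 15.4.

k ≈ 0.823, θ ≈ 15.4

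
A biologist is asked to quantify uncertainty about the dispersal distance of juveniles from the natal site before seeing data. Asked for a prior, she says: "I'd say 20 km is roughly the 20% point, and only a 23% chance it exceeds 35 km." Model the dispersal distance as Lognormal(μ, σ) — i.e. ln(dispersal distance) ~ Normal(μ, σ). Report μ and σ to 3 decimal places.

μ ≈ 3.294, σ ≈ 0.354

If T ~ Lognormal(μ,σ) then ln T ~ Normal(μ,σ), so the p-quantile of ln T is μ + z_p·σ.
ln(20) = 2.996 and ln(35) = 3.555; z_{0.2} = -0.8416, z_{0.77} = 0.7388.
σ = (3.555 − 2.996)/(0.7388 − (-0.8416)) = 0.354.
μ = 2.996 − (-0.8416)·0.354 = 3.294.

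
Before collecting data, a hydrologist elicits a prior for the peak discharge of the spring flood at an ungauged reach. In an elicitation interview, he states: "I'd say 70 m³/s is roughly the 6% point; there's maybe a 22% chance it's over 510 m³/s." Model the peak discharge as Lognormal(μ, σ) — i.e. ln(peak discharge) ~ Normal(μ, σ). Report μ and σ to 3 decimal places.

μ ≈ 5.575, σ ≈ 0.853

If T ~ Lognormal(μ,σ) then ln T ~ Normal(μ,σ), so the p-quantile of ln T is μ + z_p·σ.
ln(70) = 4.248 and ln(510) = 6.234; z_{0.06} = -1.555, z_{0.78} = 0.7722.
σ = (6.234 − 4.248)/(0.7722 − (-1.555)) = 0.853.
μ = 4.248 − (-1.555)·0.853 = 5.575.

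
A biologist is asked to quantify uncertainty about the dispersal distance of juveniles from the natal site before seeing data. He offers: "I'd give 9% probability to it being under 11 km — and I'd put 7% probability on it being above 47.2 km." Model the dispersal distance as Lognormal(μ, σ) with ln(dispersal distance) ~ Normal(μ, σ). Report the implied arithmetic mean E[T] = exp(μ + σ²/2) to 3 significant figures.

E[T] ≈ 25.2 km

If T ~ Lognormal(μ,σ) then ln T ~ Normal(μ,σ), so the p-quantile of ln T is μ + z_p·σ.
ln(11) = 2.398 and ln(47.2) = 3.854; z_{0.09} = -1.341, z_{0.93} = 1.476.
σ = (3.854 − 2.398)/(1.476 − (-1.341)) = 0.517.
μ = 2.398 − (-1.341)·0.517 = 3.091.
E[T] = exp(μ + σ²/2) = exp(3.091 + 0.1337) = 25.2 km.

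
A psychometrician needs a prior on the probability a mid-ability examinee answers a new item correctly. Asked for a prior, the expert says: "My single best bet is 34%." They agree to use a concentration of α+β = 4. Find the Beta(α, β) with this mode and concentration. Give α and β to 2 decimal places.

For α,β > 1 the Beta mode is (α−1)/(α+β−2). With α+β = 4, the mode is (α−1)/2.
Set (α−1)/2 = 0.34 → α = 1 + 0.34·2 = 1.68.
β = 4 − α = 2.32.

α = 1.68, β = 2.32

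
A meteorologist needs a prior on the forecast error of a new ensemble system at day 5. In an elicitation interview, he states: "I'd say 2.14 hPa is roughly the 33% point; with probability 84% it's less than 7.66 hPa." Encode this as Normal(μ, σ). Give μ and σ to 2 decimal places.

μ = 3.83, σ = 3.85

The p-quantile of Normal(μ,σ) is μ + z_p·σ, with z_{0.33} = -0.4399 and z_{0.84} = 0.9945.
Eliminate σ: μ = (z₂·x₁ − z₁·x₂)/(z₂ − z₁) = (0.9945·2.14 − (-0.4399)·7.66)/1.434 = 3.83.
Then σ = (x₂ − x₁)/(z₂ − z₁) = (7.66 − 2.14)/1.434 = 3.85.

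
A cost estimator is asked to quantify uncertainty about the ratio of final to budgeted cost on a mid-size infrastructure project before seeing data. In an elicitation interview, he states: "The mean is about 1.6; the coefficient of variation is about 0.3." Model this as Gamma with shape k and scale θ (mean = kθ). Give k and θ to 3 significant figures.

k ≈ 11.1, θ ≈ 0.144

For Gamma(k, scale θ): mean = kθ, variance = kθ², so CV = 1/√k.
CV = 0.3, hence k = 1/CV² = 11.1.
Then θ = mean/k = 1.6/11.1 = 0.144.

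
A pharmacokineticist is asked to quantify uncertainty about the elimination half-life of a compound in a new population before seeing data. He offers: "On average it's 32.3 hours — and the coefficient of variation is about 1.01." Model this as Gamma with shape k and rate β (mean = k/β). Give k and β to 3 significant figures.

k ≈ 0.98, β ≈ 0.0303

For Gamma(k, rate β): mean = k/β, variance = k/β², so CV = 1/√k.
CV = 1.01, hence k = 1/CV² = 0.98.
Then β = k/mean = 0.98/32.3 = 0.0303.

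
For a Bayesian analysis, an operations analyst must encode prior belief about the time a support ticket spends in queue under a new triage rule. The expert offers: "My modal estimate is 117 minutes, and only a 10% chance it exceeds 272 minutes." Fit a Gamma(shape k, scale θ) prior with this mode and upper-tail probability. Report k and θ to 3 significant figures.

Gamma(k,θ) with k>1 has mode (k−1)θ, so θ = 117/(k−1).
Need P(X < 272) = 0.9 with θ tied to k this way. Start at k = 2, θ = 117: P(X<272) ≈ 0.675.
Too low — raise k to concentrate. Iterating converges to k ≈ 3.7.
Then θ = 117/(3.7−1) ≈ 43.3.

k ≈ 3.7, θ ≈ 43.3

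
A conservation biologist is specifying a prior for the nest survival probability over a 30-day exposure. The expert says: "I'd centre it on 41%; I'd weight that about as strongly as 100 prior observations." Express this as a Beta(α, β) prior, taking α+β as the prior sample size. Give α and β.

Under the effective-sample-size interpretation, Beta(α, β) has prior mean α/(α+β) and prior sample size α+β.
So α+β = 100 and α/(α+β) = 0.41, giving α = 0.41·100 = 41 and β = 100 − 41 = 59.

α = 41, β = 59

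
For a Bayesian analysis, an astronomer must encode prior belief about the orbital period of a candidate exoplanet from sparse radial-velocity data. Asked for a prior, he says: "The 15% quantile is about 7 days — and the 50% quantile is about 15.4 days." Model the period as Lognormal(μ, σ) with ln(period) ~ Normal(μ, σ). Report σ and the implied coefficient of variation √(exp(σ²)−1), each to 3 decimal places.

If T ~ Lognormal(μ,σ) then ln T ~ Normal(μ,σ), so the p-quantile of ln T is μ + z_p·σ.
ln(7) = 1.946 and ln(15.4) = 2.734; z_{0.15} = -1.036, z_{0.5} = 0.
σ = (2.734 − 1.946)/(0 − (-1.036)) = 0.761.
μ = 1.946 − (-1.036)·0.761 = 2.734.
CV = √(exp(σ²)−1) = √(exp(0.5787)−1) = 0.885.

σ ≈ 0.761, CV ≈ 0.885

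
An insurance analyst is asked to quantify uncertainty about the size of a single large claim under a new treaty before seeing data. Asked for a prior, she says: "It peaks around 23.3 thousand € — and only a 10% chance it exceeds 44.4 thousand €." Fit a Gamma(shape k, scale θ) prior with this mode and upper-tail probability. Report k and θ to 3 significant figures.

Gamma(k,θ) with k>1 has mode (k−1)θ, so θ = 23.3/(k−1).
Need P(X < 44.4) = 0.9 with θ tied to k this way. Start at k = 2, θ = 23.3: P(X<44.4) ≈ 0.568.
Too low — raise k to concentrate. Iterating converges to k ≈ 5.6.
Then θ = 23.3/(5.6−1) ≈ 5.07.

k ≈ 5.6, θ ≈ 5.07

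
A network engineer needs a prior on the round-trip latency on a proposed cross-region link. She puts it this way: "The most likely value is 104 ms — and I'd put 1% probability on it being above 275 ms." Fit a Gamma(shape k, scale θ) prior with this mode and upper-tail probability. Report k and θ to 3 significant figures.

k ≈ 5.9, θ ≈ 21.2

Gamma(k,θ) with k>1 has mode (k−1)θ, so θ = 104/(k−1).
Need P(X < 275) = 0.99 with θ tied to k this way. Start at k = 2, θ = 104: P(X<275) ≈ 0.741.
Too low — raise k to concentrate. Iterating converges to k ≈ 5.9.
Then θ = 104/(5.9−1) ≈ 21.2.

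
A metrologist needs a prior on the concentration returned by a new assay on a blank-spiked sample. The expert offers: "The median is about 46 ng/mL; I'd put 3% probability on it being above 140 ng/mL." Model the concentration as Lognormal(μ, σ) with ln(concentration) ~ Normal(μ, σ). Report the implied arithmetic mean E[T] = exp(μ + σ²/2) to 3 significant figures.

If T ~ Lognormal(μ,σ) then ln T ~ Normal(μ,σ), so the p-quantile of ln T is μ + z_p·σ.
ln(46) = 3.829 and ln(140) = 4.942; z_{0.5} = 0, z_{0.97} = 1.881.
σ = (4.942 − 3.829)/(1.881 − (0)) = 0.592.
μ = 3.829 − (0)·0.592 = 3.829.
E[T] = exp(μ + σ²/2) = exp(3.829 + 0.1751) = 54.8 ng/mL.

E[T] ≈ 54.8 ng/mL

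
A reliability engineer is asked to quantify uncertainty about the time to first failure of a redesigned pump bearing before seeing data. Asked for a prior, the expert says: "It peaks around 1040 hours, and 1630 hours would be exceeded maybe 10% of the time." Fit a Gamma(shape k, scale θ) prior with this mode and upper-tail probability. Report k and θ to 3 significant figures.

Gamma(k,θ) with k>1 has mode (k−1)θ, so θ = 1040/(k−1).
Need P(X < 1630) = 0.9 with θ tied to k this way. Start at k = 2, θ = 1040: P(X<1630) ≈ 0.464.
Too low — raise k to concentrate. Iterating converges to k ≈ 10.3.
Then θ = 1040/(10.3−1) ≈ 112.

k ≈ 10.3, θ ≈ 112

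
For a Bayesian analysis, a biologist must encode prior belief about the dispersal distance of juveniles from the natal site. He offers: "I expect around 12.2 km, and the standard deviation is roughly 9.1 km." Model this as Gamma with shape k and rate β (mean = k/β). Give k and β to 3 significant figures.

For Gamma(k, rate β): mean = k/β, variance = k/β², so CV = 1/√k.
CV = SD/mean = 9.1/12.2 = 0.7459, hence k = 1/CV² = 1.8.
Then β = k/mean = 1.8/12.2 = 0.147.

k ≈ 1.8, β ≈ 0.147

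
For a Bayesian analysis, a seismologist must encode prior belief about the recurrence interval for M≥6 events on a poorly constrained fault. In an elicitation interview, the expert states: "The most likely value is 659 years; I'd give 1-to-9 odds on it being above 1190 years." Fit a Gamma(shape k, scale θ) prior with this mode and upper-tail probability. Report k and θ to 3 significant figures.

Gamma(k,θ) with k>1 has mode (k−1)θ, so θ = 659/(k−1).
Need P(X < 1190) = 0.9 with θ tied to k this way. Start at k = 2, θ = 659: P(X<1190) ≈ 0.539.
Too low — raise k to concentrate. Iterating converges to k ≈ 6.45.
Then θ = 659/(6.45−1) ≈ 121.

k ≈ 6.45, θ ≈ 121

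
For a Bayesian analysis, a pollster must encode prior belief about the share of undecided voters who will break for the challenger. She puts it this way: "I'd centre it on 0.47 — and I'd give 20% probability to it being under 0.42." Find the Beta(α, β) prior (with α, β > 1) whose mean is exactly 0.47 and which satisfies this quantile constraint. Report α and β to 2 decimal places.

With mean 0.47 fixed, write α = 0.47s, β = 0.53s where s = α+β.
Need P(θ < 0.42) = 0.2 under Beta(0.47s, 0.53s). Normal approximation: (q−m)/√(m(1−m)/s) ≈ z_{0.2} = -0.842, so s ≈ 0.47·0.53·(-0.842)²/(0.42−0.47)² = 70.6.
At s = 70.6: P(θ<0.42) ≈ 0.201. Adjusting to match 0.2 gives s ≈ 70.94.
So α = 0.47·70.94 ≈ 33.34, β = 0.53·70.94 ≈ 37.60.

α ≈ 33.34, β ≈ 37.60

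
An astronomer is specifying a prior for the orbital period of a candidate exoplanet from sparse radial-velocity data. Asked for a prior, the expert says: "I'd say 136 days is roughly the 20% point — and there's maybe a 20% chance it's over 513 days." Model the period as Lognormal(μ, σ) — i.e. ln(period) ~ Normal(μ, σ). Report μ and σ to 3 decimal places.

μ ≈ 5.576, σ ≈ 0.789

If T ~ Lognormal(μ,σ) then ln T ~ Normal(μ,σ), so the p-quantile of ln T is μ + z_p·σ.
ln(136) = 4.913 and ln(513) = 6.24; z_{0.2} = -0.8416, z_{0.8} = 0.8416.
σ = (6.24 − 4.913)/(0.8416 − (-0.8416)) = 0.789.
μ = 4.913 − (-0.8416)·0.789 = 5.576.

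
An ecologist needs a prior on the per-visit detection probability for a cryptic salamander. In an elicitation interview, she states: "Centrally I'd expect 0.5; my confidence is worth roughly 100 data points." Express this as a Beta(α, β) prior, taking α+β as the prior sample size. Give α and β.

Under the effective-sample-size interpretation, Beta(α, β) has prior mean α/(α+β) and prior sample size α+β.
So α+β = 100 and α/(α+β) = 0.5, giving α = 0.5·100 = 50 and β = 100 − 50 = 50.

α = 50, β = 50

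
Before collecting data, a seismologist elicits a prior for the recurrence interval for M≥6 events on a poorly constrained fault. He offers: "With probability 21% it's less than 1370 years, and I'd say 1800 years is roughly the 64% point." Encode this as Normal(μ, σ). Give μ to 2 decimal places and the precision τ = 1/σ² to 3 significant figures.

For Normal(μ,σ), the p-quantile is μ + z_p·σ. Here z_{0.21} = -0.8064, z_{0.64} = 0.3585.
So 1370 = μ − 0.8064σ and 1800 = μ + 0.3585σ.
Subtracting: σ = (1800 − 1370)/(0.3585 − (-0.8064)) = 369.14.
Then μ = 1370 − (-0.8064)·369.14 = 1667.68.
Precision τ = 1/σ² = 1/369.1² = 7.34e-06.

μ = 1667.68, τ = 7.34e-06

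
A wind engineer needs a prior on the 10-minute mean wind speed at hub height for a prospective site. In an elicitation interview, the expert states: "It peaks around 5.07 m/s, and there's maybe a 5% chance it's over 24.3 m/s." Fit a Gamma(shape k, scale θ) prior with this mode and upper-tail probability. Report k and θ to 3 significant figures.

Gamma(k,θ) with k>1 has mode (k−1)θ, so θ = 5.07/(k−1).
Need P(X < 24.3) = 0.95 with θ tied to k this way. Start at k = 2, θ = 5.07: P(X<24.3) ≈ 0.952.
Too high — lower k to spread out. Iterating converges to k ≈ 1.98.
Then θ = 5.07/(1.98−1) ≈ 5.15.

k ≈ 1.98, θ ≈ 5.15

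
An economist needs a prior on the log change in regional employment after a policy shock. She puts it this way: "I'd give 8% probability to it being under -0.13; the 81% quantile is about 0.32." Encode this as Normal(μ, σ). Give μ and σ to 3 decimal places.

The p-quantile of Normal(μ,σ) is μ + z_p·σ, with z_{0.08} = -1.405 and z_{0.81} = 0.8779.
Eliminate σ: μ = (z₂·x₁ − z₁·x₂)/(z₂ − z₁) = (0.8779·-0.13 − (-1.405)·0.32)/2.283 = 0.147.
Then σ = (x₂ − x₁)/(z₂ − z₁) = (0.32 − -0.13)/2.283 = 0.197.

μ = 0.147, σ = 0.197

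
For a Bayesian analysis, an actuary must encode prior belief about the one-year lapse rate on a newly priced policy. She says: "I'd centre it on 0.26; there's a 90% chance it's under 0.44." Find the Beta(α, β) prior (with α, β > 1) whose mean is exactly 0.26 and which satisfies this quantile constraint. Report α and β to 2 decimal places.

With mean 0.26 fixed, write α = 0.26s, β = 0.74s where s = α+β.
Need P(θ < 0.44) = 0.9 under Beta(0.26s, 0.74s). Normal approximation: (q−m)/√(m(1−m)/s) ≈ z_{0.9} = 1.28, so s ≈ 0.26·0.74·(1.28)²/(0.44−0.26)² = 9.8.
At s = 9.8: P(θ<0.44) ≈ 0.894. Adjusting to match 0.9 gives s ≈ 10.35.
So α = 0.26·10.35 ≈ 2.69, β = 0.74·10.35 ≈ 7.66.

α ≈ 2.69, β ≈ 7.66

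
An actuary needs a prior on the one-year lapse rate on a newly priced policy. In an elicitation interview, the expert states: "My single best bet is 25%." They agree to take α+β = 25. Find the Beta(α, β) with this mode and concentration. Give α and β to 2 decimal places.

For α,β > 1 the Beta mode is (α−1)/(α+β−2). With α+β = 25, the mode is (α−1)/23.
Set (α−1)/23 = 0.25 → α = 1 + 0.25·23 = 6.75.
β = 25 − α = 18.25.

α = 6.75, β = 18.25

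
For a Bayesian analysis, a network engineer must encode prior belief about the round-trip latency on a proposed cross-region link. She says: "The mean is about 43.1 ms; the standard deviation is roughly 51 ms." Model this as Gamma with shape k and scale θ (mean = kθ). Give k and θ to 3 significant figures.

k ≈ 0.714, θ ≈ 60.3

For Gamma(k, scale θ): mean = kθ, variance = kθ², so CV = 1/√k.
CV = SD/mean = 51/43.1 = 1.183, hence k = 1/CV² = 0.714.
Then θ = mean/k = 43.1/0.714 = 60.3.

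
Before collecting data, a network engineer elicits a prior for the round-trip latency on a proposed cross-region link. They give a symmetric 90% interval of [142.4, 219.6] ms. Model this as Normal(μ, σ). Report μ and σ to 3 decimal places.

A symmetric 90% interval runs μ ± z·σ with z = 1.645.
Half-width = 38.6, so σ = 38.6/1.645 = 23.467.
μ is the interval midpoint, 181.000.

μ = 181.000, σ = 23.467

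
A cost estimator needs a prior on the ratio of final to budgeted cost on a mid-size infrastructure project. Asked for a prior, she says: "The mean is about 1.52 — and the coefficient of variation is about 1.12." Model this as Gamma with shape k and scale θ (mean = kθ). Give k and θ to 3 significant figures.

For Gamma(k, scale θ): mean = kθ, variance = kθ², so CV = 1/√k.
CV = 1.12, hence k = 1/CV² = 0.797.
Then θ = mean/k = 1.52/0.797 = 1.91.

k ≈ 0.797, θ ≈ 1.91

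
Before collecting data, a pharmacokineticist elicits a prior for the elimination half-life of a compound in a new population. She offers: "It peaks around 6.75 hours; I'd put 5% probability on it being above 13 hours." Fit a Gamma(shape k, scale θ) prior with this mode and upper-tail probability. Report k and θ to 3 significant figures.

k ≈ 7.47, θ ≈ 1.04

Gamma(k,θ) with k>1 has mode (k−1)θ, so θ = 6.75/(k−1).
Need P(X < 13) = 0.95 with θ tied to k this way. Start at k = 2, θ = 6.75: P(X<13) ≈ 0.574.
Too low — raise k to concentrate. Iterating converges to k ≈ 7.47.
Then θ = 6.75/(7.47−1) ≈ 1.04.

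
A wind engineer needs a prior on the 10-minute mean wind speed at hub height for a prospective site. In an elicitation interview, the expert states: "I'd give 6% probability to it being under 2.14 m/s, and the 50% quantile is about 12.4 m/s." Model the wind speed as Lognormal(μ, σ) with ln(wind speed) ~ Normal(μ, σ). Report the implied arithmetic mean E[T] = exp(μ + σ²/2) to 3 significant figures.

E[T] ≈ 23.5 m/s

If T ~ Lognormal(μ,σ) then ln T ~ Normal(μ,σ), so the p-quantile of ln T is μ + z_p·σ.
ln(2.14) = 0.7608 and ln(12.4) = 2.518; z_{0.06} = -1.555, z_{0.5} = 0.
σ = (2.518 − 0.7608)/(0 − (-1.555)) = 1.130.
μ = 0.7608 − (-1.555)·1.130 = 2.518.
E[T] = exp(μ + σ²/2) = exp(2.518 + 0.6384) = 23.5 m/s.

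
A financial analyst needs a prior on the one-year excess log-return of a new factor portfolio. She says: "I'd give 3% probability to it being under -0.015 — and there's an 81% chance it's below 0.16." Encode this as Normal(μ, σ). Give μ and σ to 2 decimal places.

For Normal(μ,σ), the p-quantile is μ + z_p·σ. Here z_{0.03} = -1.881, z_{0.81} = 0.8779.
So -0.015 = μ − 1.881σ and 0.16 = μ + 0.8779σ.
Subtracting: σ = (0.16 − -0.015)/(0.8779 − (-1.881)) = 0.06.
Then μ = -0.015 − (-1.881)·0.06 = 0.10.

μ = 0.10, σ = 0.06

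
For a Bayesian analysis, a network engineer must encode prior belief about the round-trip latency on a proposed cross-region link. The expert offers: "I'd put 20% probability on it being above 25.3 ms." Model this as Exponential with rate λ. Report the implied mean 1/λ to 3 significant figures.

mean ≈ 15.7 ms

P(T > 25.3) = e^(−λ·25.3) = 0.2, so λ = −ln(0.2)/25.3 = 0.0636.
Mean = 1/λ = 15.7 ms.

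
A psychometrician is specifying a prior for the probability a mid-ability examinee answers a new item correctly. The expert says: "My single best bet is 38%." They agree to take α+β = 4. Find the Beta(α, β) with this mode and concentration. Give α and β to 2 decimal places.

For α,β > 1 the Beta mode is (α−1)/(α+β−2). With α+β = 4, the mode is (α−1)/2.
Set (α−1)/2 = 0.38 → α = 1 + 0.38·2 = 1.76.
β = 4 − α = 2.24.

α = 1.76, β = 2.24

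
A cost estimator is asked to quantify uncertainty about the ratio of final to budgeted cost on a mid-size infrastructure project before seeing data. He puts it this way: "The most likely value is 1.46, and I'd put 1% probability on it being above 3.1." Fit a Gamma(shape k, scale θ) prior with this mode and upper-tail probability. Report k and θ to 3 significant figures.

Gamma(k,θ) with k>1 has mode (k−1)θ, so θ = 1.46/(k−1).
Need P(X < 3.1) = 0.99 with θ tied to k this way. Start at k = 2, θ = 1.46: P(X<3.1) ≈ 0.626.
Too low — raise k to concentrate. Iterating converges to k ≈ 9.56.
Then θ = 1.46/(9.56−1) ≈ 0.17.

k ≈ 9.56, θ ≈ 0.17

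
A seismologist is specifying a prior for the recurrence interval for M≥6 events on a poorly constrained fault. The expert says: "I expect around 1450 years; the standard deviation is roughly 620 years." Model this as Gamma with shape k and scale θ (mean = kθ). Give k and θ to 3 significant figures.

k ≈ 5.47, θ ≈ 265

For Gamma(k, scale θ): mean = kθ, variance = kθ², so CV = 1/√k.
CV = SD/mean = 620/1450 = 0.4276, hence k = 1/CV² = 5.47.
Then θ = mean/k = 1450/5.47 = 265.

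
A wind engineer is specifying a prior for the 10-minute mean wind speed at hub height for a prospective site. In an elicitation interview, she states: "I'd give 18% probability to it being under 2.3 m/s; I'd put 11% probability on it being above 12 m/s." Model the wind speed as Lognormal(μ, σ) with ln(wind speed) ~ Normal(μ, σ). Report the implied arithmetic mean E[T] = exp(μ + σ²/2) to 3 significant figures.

E[T] ≈ 6.27 m/s

If T ~ Lognormal(μ,σ) then ln T ~ Normal(μ,σ), so the p-quantile of ln T is μ + z_p·σ.
ln(2.3) = 0.8329 and ln(12) = 2.485; z_{0.18} = -0.9154, z_{0.89} = 1.227.
σ = (2.485 − 0.8329)/(1.227 − (-0.9154)) = 0.771.
μ = 0.8329 − (-0.9154)·0.771 = 1.539.
E[T] = exp(μ + σ²/2) = exp(1.539 + 0.2974) = 6.27 m/s.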